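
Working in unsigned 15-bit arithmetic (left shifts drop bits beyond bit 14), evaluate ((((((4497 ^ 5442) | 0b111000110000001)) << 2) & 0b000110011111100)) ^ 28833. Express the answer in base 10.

29933

4497 = 001000110010001
5442 = 001010101000010
→ ^ → 000010011010011 = 1235
0b111000110000001 = 111000110000001
→ | → 111010111010011 = 30163
→ << 2 (mod 2^15) → 101011101001100 = 22348
0b000110011111100 = 000110011111100
→ & → 000010001001100 = 1100
28833 = 111000010100001
→ ^ → 111010011101101 = 29933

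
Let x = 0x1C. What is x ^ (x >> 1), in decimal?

x = 11100 = 28
x>>1 = 01110
XOR  = 10010 = 18
(x ^ (x >> 1) gives the standard binary-reflected Gray code of x.)

18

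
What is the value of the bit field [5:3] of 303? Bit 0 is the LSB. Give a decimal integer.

5

v = 100101111
Shift right by 3: 100101
Mask low 3 bits: 101 = 5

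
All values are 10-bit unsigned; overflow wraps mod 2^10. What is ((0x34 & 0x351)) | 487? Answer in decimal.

0x34 = 0000110100
0x351 = 1101010001
→ & → 0000010000 = 16
487 = 0111100111
→ | → 0111110111 = 503

503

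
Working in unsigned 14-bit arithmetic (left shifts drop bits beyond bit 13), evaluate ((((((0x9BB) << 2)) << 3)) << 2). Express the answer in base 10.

0x9BB = 00100110111011
→ << 2 (mod 2^14) → 10011011101100 = 9964
→ << 3 (mod 2^14) → 11011101100000 = 14176
→ << 2 (mod 2^14) → 01110110000000 = 7552

7552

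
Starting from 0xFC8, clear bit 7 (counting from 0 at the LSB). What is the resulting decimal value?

3912

x = 111111001000
bit 7 is currently 1; clear it via x & ~(1 << 7) = x & ~128
→ 111101001000 = 3912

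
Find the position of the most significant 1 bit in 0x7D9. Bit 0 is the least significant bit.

10

0x7D9 = 11111011001
The topmost 1 is at position 10 (since 2^10 = 1024 ≤ 2009 < 2048).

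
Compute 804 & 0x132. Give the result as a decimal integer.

804 = 1100100100
0x132 = 0100110010
AND → 0100100000 = 288

288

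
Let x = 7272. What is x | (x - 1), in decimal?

7279

x = 1110001101000 = 7272
x - 1 = 1110001100111
OR    = 1110001101111 = 7279
(x | (x - 1) sets all bits below the lowest set bit.)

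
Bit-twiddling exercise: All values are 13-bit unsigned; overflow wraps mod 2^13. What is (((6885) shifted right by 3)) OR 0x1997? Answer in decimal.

7135

6885 = 1101011100101
→ shifted right by 3 → 0001101011100 = 860
0x1997 = 1100110010111
→ OR → 1101111011111 = 7135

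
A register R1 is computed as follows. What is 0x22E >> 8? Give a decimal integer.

2

0x22E = 1000101110
shift right by 8 → 0000000010 = 2
(equivalently, floor(558 / 256))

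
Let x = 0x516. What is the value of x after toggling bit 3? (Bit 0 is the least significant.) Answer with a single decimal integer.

1310

x = 10100010110
bit 3 is currently 0; toggle it via x ^ (1 << 3) = x ^ 8
→ 10100011110 = 1310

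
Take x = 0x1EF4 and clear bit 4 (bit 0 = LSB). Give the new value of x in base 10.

7908

x = 1111011110100
bit 4 is currently 1; clear it via x & ~(1 << 4) = x & ~16
→ 1111011100100 = 7908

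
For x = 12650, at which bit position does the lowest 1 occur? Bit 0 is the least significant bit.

12650 = 11000101101010
Trailing zeros: 1, so the lowest set bit is bit 1 (value 2).

1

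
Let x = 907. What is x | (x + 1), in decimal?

x = 1110001011 = 907
x + 1 = 1110001100
OR    = 1110001111 = 911
(x | (x + 1) sets the lowest cleared bit.)

911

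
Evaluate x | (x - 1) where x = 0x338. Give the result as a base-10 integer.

x = 1100111000 = 824
x - 1 = 1100110111
OR    = 1100111111 = 831
(x | (x - 1) sets all bits below the lowest set bit.)

831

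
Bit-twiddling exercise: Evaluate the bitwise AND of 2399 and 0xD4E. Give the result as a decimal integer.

2382

2399 = 100101011111
0xD4E = 110101001110
AND → 100101001110 = 2382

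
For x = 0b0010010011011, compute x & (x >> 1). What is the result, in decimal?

x = 10010011011 = 1179
x>>1 = 01001001101
AND  = 00000001001 = 9
(x & (x >> 1) has a 1 wherever x has two consecutive 1 bits.)

9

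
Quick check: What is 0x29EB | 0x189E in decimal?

0x29EB = 10100111101011
0x189E = 01100010011110
 OR → 11100111111111 = 14847

14847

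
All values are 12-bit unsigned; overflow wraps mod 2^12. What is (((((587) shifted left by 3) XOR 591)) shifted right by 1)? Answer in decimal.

587 = 001001001011
→ shifted left by 3 (mod 2^12) → 001001011000 = 600
591 = 001001001111
→ XOR → 000000010111 = 23
→ shifted right by 1 → 000000001011 = 11

11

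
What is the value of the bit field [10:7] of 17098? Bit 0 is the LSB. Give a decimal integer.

5

v = 100001011001010
Shift right by 7: 10000101
Mask low 4 bits: 0101 = 5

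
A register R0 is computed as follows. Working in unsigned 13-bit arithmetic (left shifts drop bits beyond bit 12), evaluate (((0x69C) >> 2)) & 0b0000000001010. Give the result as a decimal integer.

0x69C = 0011010011100
→ >> 2 → 0000110100111 = 423
0b0000000001010 = 0000000001010
→ & → 0000000000010 = 2

2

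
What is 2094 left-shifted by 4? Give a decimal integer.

33504

2094 = 0000100000101110
shift left by 4 → 1000001011100000 = 33504
(equivalently, 2094 × 2^4 = 2094 × 16)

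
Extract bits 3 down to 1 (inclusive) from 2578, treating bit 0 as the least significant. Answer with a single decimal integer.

v = 101000010010
Shift right by 1: 10100001001
Mask low 3 bits: 001 = 1

1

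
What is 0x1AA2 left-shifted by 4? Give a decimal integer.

109088

0x1AA2 = 00001101010100010
shift left by 4 → 11010101000100000 = 109088
(equivalently, 6818 × 2^4 = 6818 × 16)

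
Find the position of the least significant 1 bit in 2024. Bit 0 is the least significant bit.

3

2024 = 11111101000
Trailing zeros: 3, so the lowest set bit is bit 3 (value 8).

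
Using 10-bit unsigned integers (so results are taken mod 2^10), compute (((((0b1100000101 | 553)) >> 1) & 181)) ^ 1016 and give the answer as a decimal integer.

0b1100000101 = 1100000101
553 = 1000101001
→ | → 1100101101 = 813
→ >> 1 → 0110010110 = 406
181 = 0010110101
→ & → 0010010100 = 148
1016 = 1111111000
→ ^ → 1101101100 = 876

876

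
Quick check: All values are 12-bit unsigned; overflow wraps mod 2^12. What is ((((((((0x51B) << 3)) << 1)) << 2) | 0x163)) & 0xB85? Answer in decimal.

0x51B = 010100011011
→ << 3 (mod 2^12) → 100011011000 = 2264
→ << 1 (mod 2^12) → 000110110000 = 432
→ << 2 (mod 2^12) → 011011000000 = 1728
0x163 = 000101100011
→ | → 011111100011 = 2019
0xB85 = 101110000101
→ & → 001110000001 = 897

897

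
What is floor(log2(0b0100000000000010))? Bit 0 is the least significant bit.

14

0b0100000000000010 = 100000000000010
The topmost 1 is at position 14 (since 2^14 = 16384 ≤ 16386 < 32768).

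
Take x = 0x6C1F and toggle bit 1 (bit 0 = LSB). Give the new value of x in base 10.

x = 0110110000011111
bit 1 is currently 1; toggle it via x ^ (1 << 1) = x ^ 2
→ 0110110000011101 = 27677

27677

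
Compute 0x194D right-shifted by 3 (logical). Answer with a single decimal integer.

809

0x194D = 1100101001101
shift right by 3 → 0001100101001 = 809
(equivalently, floor(6477 / 8))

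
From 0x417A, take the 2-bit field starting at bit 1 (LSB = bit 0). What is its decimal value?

v = 100000101111010
Shift right by 1: 10000010111101
Mask low 2 bits: 01 = 1

1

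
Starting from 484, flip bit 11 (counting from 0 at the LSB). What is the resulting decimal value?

2532

x = 0000111100100
bit 11 is currently 0; toggle it via x ^ (1 << 11) = x ^ 2048
→ 0100111100100 = 2532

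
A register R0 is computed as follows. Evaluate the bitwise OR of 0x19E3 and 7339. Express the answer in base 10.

0x19E3 = 1100111100011
7339 = 1110010101011
 OR → 1110111101011 = 7659

7659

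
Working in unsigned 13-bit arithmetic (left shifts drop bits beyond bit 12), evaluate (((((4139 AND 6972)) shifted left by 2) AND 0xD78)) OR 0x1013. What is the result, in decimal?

4139 = 1000000101011
6972 = 1101100111100
→ AND → 1000000101000 = 4136
→ shifted left by 2 (mod 2^13) → 0000010100000 = 160
0xD78 = 0110101111000
→ AND → 0000000100000 = 32
0x1013 = 1000000010011
→ OR → 1000000110011 = 4147

4147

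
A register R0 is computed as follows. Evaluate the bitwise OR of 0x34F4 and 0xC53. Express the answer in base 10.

0x34F4 = 11010011110100
0xC53 = 00110001010011
 OR → 11110011110111 = 15607

15607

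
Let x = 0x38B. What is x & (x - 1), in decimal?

906

x = 1110001011 = 907
x - 1 = 1110001010
AND   = 1110001010 = 906
(x & (x - 1) clears the lowest set bit of x.)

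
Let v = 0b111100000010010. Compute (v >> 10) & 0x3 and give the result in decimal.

2

v = 111100000010010
Shift right by 10: 11110
Mask low 2 bits: 10 = 2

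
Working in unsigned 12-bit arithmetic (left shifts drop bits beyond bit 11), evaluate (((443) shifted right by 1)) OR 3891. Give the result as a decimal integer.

4095

443 = 000110111011
→ shifted right by 1 → 000011011101 = 221
3891 = 111100110011
→ OR → 111111111111 = 4095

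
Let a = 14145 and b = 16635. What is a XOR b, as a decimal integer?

30650

14145 = 011011101000001
16635 = 100000011111011
XOR → 111011110111010 = 30650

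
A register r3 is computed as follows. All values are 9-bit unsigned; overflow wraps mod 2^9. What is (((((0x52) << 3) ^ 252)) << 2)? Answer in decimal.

432

0x52 = 001010010
→ << 3 (mod 2^9) → 010010000 = 144
252 = 011111100
→ ^ → 001101100 = 108
→ << 2 (mod 2^9) → 110110000 = 432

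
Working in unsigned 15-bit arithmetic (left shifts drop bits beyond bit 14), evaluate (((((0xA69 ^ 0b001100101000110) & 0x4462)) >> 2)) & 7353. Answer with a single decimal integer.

8

0xA69 = 000101001101001
0b001100101000110 = 001100101000110
→ ^ → 001001100101111 = 4911
0x4462 = 100010001100010
→ & → 000000000100010 = 34
→ >> 2 → 000000000001000 = 8
7353 = 001110010111001
→ & → 000000000001000 = 8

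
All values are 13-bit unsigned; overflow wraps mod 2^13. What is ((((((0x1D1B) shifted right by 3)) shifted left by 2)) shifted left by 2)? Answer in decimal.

6704

0x1D1B = 1110100011011
→ shifted right by 3 → 0001110100011 = 931
→ shifted left by 2 (mod 2^13) → 0111010001100 = 3724
→ shifted left by 2 (mod 2^13) → 1101000110000 = 6704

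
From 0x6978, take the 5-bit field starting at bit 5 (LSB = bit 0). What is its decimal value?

11

v = 110100101111000
Shift right by 5: 1101001011
Mask low 5 bits: 01011 = 11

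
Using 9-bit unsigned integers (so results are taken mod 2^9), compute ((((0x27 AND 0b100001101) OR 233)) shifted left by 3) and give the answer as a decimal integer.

0x27 = 000100111
0b100001101 = 100001101
→ AND → 000000101 = 5
233 = 011101001
→ OR → 011101101 = 237
→ shifted left by 3 (mod 2^9) → 101101000 = 360

360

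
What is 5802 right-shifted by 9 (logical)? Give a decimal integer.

11

5802 = 1011010101010
shift right by 9 → 0000000001011 = 11
(equivalently, floor(5802 / 512))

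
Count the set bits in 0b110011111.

n = 110011111
Count the 1s: 1 + 1 + 1 + 1 + 1 + 1 + 1 = 7

7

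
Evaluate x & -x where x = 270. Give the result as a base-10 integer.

x = 100001110 = 270
-x (two's complement) = …011110010
AND   = 000000010 = 2
(x & -x isolates the lowest set bit of x.)

2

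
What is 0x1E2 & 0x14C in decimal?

320

0x1E2 = 111100010
0x14C = 101001100
AND → 101000000 = 320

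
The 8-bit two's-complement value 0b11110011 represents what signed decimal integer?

-13

pattern = 11110011 (MSB is 1 ⇒ negative)
Invert: 00001100, add 1 → 00001101 = 13, so the value is -13.
(Equivalently: 243 - 2^8 = 243 - 256 = -13.)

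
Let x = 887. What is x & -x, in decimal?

1

x = 1101110111 = 887
-x (two's complement) = …0010001001
AND   = 0000000001 = 1
(x & -x isolates the lowest set bit of x.)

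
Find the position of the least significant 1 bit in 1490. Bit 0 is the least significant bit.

1490 = 10111010010
Trailing zeros: 1, so the lowest set bit is bit 1 (value 2).

1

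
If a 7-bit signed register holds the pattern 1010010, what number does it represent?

pattern = 1010010 (MSB is 1 ⇒ negative)
Invert: 0101101, add 1 → 0101110 = 46, so the value is -46.
(Equivalently: 82 - 2^7 = 82 - 128 = -46.)

-46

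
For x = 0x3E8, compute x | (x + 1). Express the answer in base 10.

x = 1111101000 = 1000
x + 1 = 1111101001
OR    = 1111101001 = 1001
(x | (x + 1) sets the lowest cleared bit.)

1001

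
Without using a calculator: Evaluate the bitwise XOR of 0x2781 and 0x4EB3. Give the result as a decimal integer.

0x2781 = 010011110000001
0x4EB3 = 100111010110011
XOR → 110100100110010 = 26930

26930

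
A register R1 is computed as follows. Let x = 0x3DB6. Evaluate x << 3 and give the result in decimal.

0x3DB6 = 00011110110110110
shift left by 3 → 11110110110110000 = 126384
(equivalently, 15798 × 2^3 = 15798 × 8)

126384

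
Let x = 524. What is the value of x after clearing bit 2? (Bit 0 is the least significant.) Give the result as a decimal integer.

520

x = 1000001100
bit 2 is currently 1; clear it via x & ~(1 << 2) = x & ~4
→ 1000001000 = 520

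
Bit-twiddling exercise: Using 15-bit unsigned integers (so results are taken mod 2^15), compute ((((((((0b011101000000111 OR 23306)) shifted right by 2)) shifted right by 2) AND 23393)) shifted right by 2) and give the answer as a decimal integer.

200

0b011101000000111 = 011101000000111
23306 = 101101100001010
→ OR → 111101100001111 = 31503
→ shifted right by 2 → 001111011000011 = 7875
→ shifted right by 2 → 000011110110000 = 1968
23393 = 101101101100001
→ AND → 000001100100000 = 800
→ shifted right by 2 → 000000011001000 = 200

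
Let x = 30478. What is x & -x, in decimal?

x = 111011100001110 = 30478
-x (two's complement) = …000100011110010
AND   = 000000000000010 = 2
(x & -x isolates the lowest set bit of x.)

2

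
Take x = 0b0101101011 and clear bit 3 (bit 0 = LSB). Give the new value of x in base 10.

x = 0101101011
bit 3 is currently 1; clear it via x & ~(1 << 3) = x & ~8
→ 0101100011 = 355

355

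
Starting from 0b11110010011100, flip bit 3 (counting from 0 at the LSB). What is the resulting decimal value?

x = 11110010011100
bit 3 is currently 1; toggle it via x ^ (1 << 3) = x ^ 8
→ 11110010010100 = 15508

15508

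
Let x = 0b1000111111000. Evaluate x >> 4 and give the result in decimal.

x = 1000111111000
shift right by 4 → 0000100011111 = 287
(equivalently, floor(4600 / 16))

287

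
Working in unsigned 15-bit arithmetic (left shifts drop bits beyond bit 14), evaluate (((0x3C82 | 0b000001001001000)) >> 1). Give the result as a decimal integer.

0x3C82 = 011110010000010
0b000001001001000 = 000001001001000
→ | → 011111011001010 = 16074
→ >> 1 → 001111101100101 = 8037

8037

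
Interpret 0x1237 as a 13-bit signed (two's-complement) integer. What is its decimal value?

pattern = 1001000110111 (MSB is 1 ⇒ negative)
Invert: 0110111001000, add 1 → 0110111001001 = 3529, so the value is -3529.
(Equivalently: 4663 - 2^13 = 4663 - 8192 = -3529.)

-3529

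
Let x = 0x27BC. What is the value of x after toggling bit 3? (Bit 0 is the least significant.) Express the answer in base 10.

x = 0010011110111100
bit 3 is currently 1; toggle it via x ^ (1 << 3) = x ^ 8
→ 0010011110110100 = 10164

10164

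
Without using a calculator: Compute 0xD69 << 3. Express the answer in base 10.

27464

0xD69 = 000110101101001
shift left by 3 → 110101101001000 = 27464
(equivalently, 3433 × 2^3 = 3433 × 8)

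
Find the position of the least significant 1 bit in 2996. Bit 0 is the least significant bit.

2996 = 101110110100
Trailing zeros: 2, so the lowest set bit is bit 2 (value 4).

2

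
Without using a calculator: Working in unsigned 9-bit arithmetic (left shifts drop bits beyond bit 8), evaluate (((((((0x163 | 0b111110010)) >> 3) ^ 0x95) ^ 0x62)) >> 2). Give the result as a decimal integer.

0x163 = 101100011
0b111110010 = 111110010
→ | → 111110011 = 499
→ >> 3 → 000111110 = 62
0x95 = 010010101
→ ^ → 010101011 = 171
0x62 = 001100010
→ ^ → 011001001 = 201
→ >> 2 → 000110010 = 50

50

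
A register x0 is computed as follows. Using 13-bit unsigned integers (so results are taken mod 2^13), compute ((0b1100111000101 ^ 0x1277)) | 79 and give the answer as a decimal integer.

0b1100111000101 = 1100111000101
0x1277 = 1001001110111
→ ^ → 0101110110010 = 2994
79 = 0000001001111
→ | → 0101111111111 = 3071

3071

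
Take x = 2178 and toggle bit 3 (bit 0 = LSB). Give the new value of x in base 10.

2186

x = 100010000010
bit 3 is currently 0; toggle it via x ^ (1 << 3) = x ^ 8
→ 100010001010 = 2186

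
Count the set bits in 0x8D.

0x8D = 10001101
Count the 1s: 1 + 1 + 1 + 1 = 4

4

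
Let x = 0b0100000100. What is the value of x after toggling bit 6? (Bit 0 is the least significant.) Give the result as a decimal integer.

x = 0100000100
bit 6 is currently 0; toggle it via x ^ (1 << 6) = x ^ 64
→ 0101000100 = 324

324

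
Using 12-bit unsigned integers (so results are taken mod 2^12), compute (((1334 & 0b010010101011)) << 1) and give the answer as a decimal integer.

2116

1334 = 010100110110
0b010010101011 = 010010101011
→ & → 010000100010 = 1058
→ << 1 (mod 2^12) → 100001000100 = 2116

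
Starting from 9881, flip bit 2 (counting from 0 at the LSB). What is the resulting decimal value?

9885

x = 010011010011001
bit 2 is currently 0; toggle it via x ^ (1 << 2) = x ^ 4
→ 010011010011101 = 9885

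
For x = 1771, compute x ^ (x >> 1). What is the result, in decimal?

x = 11011101011 = 1771
x>>1 = 01101110101
XOR  = 10110011110 = 1438
(x ^ (x >> 1) gives the standard binary-reflected Gray code of x.)

1438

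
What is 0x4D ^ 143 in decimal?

0x4D = 01001101
143 = 10001111
XOR → 11000010 = 194

194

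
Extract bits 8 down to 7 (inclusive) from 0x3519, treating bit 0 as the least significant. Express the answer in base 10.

v = 11010100011001
Shift right by 7: 1101010
Mask low 2 bits: 10 = 2

2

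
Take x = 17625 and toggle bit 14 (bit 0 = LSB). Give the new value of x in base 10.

1241

x = 100010011011001
bit 14 is currently 1; toggle it via x ^ (1 << 14) = x ^ 16384
→ 000010011011001 = 1241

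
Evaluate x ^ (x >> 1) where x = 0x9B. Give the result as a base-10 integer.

214

x = 10011011 = 155
x>>1 = 01001101
XOR  = 11010110 = 214
(x ^ (x >> 1) gives the standard binary-reflected Gray code of x.)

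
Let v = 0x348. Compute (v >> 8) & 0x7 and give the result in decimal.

3

v = 001101001000
Shift right by 8: 0011
Mask low 3 bits: 011 = 3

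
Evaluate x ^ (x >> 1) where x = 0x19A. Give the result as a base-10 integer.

x = 110011010 = 410
x>>1 = 011001101
XOR  = 101010111 = 343
(x ^ (x >> 1) gives the standard binary-reflected Gray code of x.)

343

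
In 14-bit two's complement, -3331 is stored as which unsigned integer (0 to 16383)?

13053

3331 in 14 bits: 00110100000011
Invert: 11001011111100
Add 1:  11001011111101 = 13053
(Check: 2^14 - 3331 = 16384 - 3331 = 13053.)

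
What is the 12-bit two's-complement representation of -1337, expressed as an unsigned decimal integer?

1337 in 12 bits: 010100111001
Invert: 101011000110
Add 1:  101011000111 = 2759
(Check: 2^12 - 1337 = 4096 - 1337 = 2759.)

2759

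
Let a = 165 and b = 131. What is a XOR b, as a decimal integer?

165 = 10100101
131 = 10000011
XOR → 00100110 = 38

38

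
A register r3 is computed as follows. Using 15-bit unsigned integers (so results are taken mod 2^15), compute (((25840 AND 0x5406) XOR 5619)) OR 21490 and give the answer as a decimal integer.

21491

25840 = 110010011110000
0x5406 = 101010000000110
→ AND → 100010000000000 = 17408
5619 = 001010111110011
→ XOR → 101000111110011 = 20979
21490 = 101001111110010
→ OR → 101001111110011 = 21491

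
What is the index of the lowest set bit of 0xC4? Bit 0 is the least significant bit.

0xC4 = 11000100
Trailing zeros: 2, so the lowest set bit is bit 2 (value 4).

2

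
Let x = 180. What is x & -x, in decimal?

4

x = 10110100 = 180
-x (two's complement) = …01001100
AND   = 00000100 = 4
(x & -x isolates the lowest set bit of x.)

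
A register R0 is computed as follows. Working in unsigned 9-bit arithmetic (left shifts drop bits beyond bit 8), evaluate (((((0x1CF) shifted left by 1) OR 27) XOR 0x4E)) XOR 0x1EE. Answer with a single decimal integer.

63

0x1CF = 111001111
→ shifted left by 1 (mod 2^9) → 110011110 = 414
27 = 000011011
→ OR → 110011111 = 415
0x4E = 001001110
→ XOR → 111010001 = 465
0x1EE = 111101110
→ XOR → 000111111 = 63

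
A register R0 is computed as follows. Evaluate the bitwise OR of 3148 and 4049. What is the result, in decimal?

3148 = 110001001100
4049 = 111111010001
 OR → 111111011101 = 4061

4061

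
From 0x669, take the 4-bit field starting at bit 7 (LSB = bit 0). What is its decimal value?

v = 0011001101001
Shift right by 7: 001100
Mask low 4 bits: 1100 = 12

12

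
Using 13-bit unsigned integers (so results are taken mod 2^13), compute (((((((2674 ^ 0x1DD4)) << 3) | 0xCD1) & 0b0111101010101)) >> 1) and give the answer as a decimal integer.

1704

2674 = 0101001110010
0x1DD4 = 1110111010100
→ ^ → 1011110100110 = 6054
→ << 3 (mod 2^13) → 1110100110000 = 7472
0xCD1 = 0110011010001
→ | → 1110111110001 = 7665
0b0111101010101 = 0111101010101
→ & → 0110101010001 = 3409
→ >> 1 → 0011010101000 = 1704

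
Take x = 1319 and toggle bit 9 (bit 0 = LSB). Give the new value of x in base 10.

x = 10100100111
bit 9 is currently 0; toggle it via x ^ (1 << 9) = x ^ 512
→ 11100100111 = 1831

1831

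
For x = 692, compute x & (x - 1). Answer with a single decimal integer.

688

x = 1010110100 = 692
x - 1 = 1010110011
AND   = 1010110000 = 688
(x & (x - 1) clears the lowest set bit of x.)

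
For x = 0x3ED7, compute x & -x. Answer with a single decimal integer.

x = 11111011010111 = 16087
-x (two's complement) = …00000100101001
AND   = 00000000000001 = 1
(x & -x isolates the lowest set bit of x.)

1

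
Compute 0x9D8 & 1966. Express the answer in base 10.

392

0x9D8 = 100111011000
1966 = 011110101110
AND → 000110001000 = 392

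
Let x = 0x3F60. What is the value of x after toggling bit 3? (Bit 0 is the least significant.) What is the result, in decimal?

x = 11111101100000
bit 3 is currently 0; toggle it via x ^ (1 << 3) = x ^ 8
→ 11111101101000 = 16232

16232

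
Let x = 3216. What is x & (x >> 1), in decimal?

x = 110010010000 = 3216
x>>1 = 011001001000
AND  = 010000000000 = 1024
(x & (x >> 1) has a 1 wherever x has two consecutive 1 bits.)

1024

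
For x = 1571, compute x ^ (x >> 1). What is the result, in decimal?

1330

x = 11000100011 = 1571
x>>1 = 01100010001
XOR  = 10100110010 = 1330
(x ^ (x >> 1) gives the standard binary-reflected Gray code of x.)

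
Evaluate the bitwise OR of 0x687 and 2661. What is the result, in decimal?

0x687 = 011010000111
2661 = 101001100101
 OR → 111011100111 = 3815

3815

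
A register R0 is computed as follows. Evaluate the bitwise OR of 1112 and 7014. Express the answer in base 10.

8062

1112 = 0010001011000
7014 = 1101101100110
 OR → 1111101111110 = 8062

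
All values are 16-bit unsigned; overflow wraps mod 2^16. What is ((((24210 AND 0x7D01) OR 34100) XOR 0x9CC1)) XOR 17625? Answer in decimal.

1324

24210 = 0101111010010010
0x7D01 = 0111110100000001
→ AND → 0101110000000000 = 23552
34100 = 1000010100110100
→ OR → 1101110100110100 = 56628
0x9CC1 = 1001110011000001
→ XOR → 0100000111110101 = 16885
17625 = 0100010011011001
→ XOR → 0000010100101100 = 1324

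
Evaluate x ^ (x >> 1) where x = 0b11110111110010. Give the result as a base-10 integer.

8971

x = 11110111110010 = 15858
x>>1 = 01111011111001
XOR  = 10001100001011 = 8971
(x ^ (x >> 1) gives the standard binary-reflected Gray code of x.)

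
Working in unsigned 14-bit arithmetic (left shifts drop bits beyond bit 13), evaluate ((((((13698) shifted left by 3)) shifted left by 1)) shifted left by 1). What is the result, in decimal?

13698 = 11010110000010
→ shifted left by 3 (mod 2^14) → 10110000010000 = 11280
→ shifted left by 1 (mod 2^14) → 01100000100000 = 6176
→ shifted left by 1 (mod 2^14) → 11000001000000 = 12352

12352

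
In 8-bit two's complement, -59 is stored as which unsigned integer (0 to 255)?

197

59 in 8 bits: 00111011
Invert: 11000100
Add 1:  11000101 = 197
(Check: 2^8 - 59 = 256 - 59 = 197.)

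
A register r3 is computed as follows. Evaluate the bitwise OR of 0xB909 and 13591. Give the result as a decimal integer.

48415

0xB909 = 1011100100001001
13591 = 0011010100010111
 OR → 1011110100011111 = 48415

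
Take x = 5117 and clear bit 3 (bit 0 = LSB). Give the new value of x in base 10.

x = 01001111111101
bit 3 is currently 1; clear it via x & ~(1 << 3) = x & ~8
→ 01001111110101 = 5109

5109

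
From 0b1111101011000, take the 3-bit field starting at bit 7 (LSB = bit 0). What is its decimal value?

6

v = 1111101011000
Shift right by 7: 111110
Mask low 3 bits: 110 = 6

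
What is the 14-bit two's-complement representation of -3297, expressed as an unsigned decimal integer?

13087

3297 in 14 bits: 00110011100001
Invert: 11001100011110
Add 1:  11001100011111 = 13087
(Check: 2^14 - 3297 = 16384 - 3297 = 13087.)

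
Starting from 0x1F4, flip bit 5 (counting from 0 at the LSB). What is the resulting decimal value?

x = 111110100
bit 5 is currently 1; toggle it via x ^ (1 << 5) = x ^ 32
→ 111010100 = 468

468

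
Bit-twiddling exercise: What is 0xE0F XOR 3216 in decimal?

0xE0F = 111000001111
3216 = 110010010000
XOR → 001010011111 = 671

671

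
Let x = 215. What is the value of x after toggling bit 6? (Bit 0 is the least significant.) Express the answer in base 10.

151

x = 0011010111
bit 6 is currently 1; toggle it via x ^ (1 << 6) = x ^ 64
→ 0010010111 = 151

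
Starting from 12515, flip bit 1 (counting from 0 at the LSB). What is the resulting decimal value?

12513

x = 11000011100011
bit 1 is currently 1; toggle it via x ^ (1 << 1) = x ^ 2
→ 11000011100001 = 12513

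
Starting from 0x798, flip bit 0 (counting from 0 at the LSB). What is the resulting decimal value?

1945

x = 011110011000
bit 0 is currently 0; toggle it via x ^ (1 << 0) = x ^ 1
→ 011110011001 = 1945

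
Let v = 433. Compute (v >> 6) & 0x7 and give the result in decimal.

6

v = 000110110001
Shift right by 6: 000110
Mask low 3 bits: 110 = 6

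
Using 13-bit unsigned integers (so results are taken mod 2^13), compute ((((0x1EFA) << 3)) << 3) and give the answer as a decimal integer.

7808

0x1EFA = 1111011111010
→ << 3 (mod 2^13) → 1011111010000 = 6096
→ << 3 (mod 2^13) → 1111010000000 = 7808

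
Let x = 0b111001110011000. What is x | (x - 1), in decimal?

x = 111001110011000 = 29592
x - 1 = 111001110010111
OR    = 111001110011111 = 29599
(x | (x - 1) sets all bits below the lowest set bit.)

29599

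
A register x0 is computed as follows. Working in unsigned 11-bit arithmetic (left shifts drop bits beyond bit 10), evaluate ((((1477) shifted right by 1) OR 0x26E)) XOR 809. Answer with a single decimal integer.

455

1477 = 10111000101
→ shifted right by 1 → 01011100010 = 738
0x26E = 01001101110
→ OR → 01011101110 = 750
809 = 01100101001
→ XOR → 00111000111 = 455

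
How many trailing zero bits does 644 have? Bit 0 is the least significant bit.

644 = 1010000100
Trailing zeros: 2, so the lowest set bit is bit 2 (value 4).

2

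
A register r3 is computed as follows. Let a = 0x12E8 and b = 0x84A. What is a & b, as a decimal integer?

72

0x12E8 = 1001011101000
0x84A = 0100001001010
AND → 0000001001000 = 72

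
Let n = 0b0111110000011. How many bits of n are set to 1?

n = 111110000011
Count the 1s: 1 + 1 + 1 + 1 + 1 + 1 + 1 = 7

7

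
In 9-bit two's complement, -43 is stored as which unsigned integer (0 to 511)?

469

43 in 9 bits: 000101011
Invert: 111010100
Add 1:  111010101 = 469
(Check: 2^9 - 43 = 512 - 43 = 469.)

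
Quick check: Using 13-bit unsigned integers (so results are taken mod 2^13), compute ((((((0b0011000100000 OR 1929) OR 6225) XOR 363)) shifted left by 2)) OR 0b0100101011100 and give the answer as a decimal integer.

0b0011000100000 = 0011000100000
1929 = 0011110001001
→ OR → 0011110101001 = 1961
6225 = 1100001010001
→ OR → 1111111111001 = 8185
363 = 0000101101011
→ XOR → 1111010010010 = 7826
→ shifted left by 2 (mod 2^13) → 1101001001000 = 6728
0b0100101011100 = 0100101011100
→ OR → 1101101011100 = 7004

7004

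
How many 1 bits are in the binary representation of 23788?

23788 = 101110011101100
Count the 1s: 1 + 1 + 1 + 1 + 1 + 1 + 1 + 1 + 1 = 9

9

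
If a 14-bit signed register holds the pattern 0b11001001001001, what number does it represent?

pattern = 11001001001001 (MSB is 1 ⇒ negative)
Invert: 00110110110110, add 1 → 00110110110111 = 3511, so the value is -3511.
(Equivalently: 12873 - 2^14 = 12873 - 16384 = -3511.)

-3511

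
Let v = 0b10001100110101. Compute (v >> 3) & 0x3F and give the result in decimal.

38

v = 10001100110101
Shift right by 3: 10001100110
Mask low 6 bits: 100110 = 38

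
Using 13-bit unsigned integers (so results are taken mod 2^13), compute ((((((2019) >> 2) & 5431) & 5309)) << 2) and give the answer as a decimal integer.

2019 = 0011111100011
→ >> 2 → 0000111111000 = 504
5431 = 1010100110111
→ & → 0000100110000 = 304
5309 = 1010010111101
→ & → 0000000110000 = 48
→ << 2 (mod 2^13) → 0000011000000 = 192

192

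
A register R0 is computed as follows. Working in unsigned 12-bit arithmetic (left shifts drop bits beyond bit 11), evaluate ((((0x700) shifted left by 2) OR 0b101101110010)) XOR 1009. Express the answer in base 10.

0x700 = 011100000000
→ shifted left by 2 (mod 2^12) → 110000000000 = 3072
0b101101110010 = 101101110010
→ OR → 111101110010 = 3954
1009 = 001111110001
→ XOR → 110010000011 = 3203

3203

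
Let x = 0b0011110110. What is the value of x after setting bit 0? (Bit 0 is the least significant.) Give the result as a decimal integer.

x = 0011110110
bit 0 is currently 0; set it via x | (1 << 0) = x | 1
→ 0011110111 = 247

247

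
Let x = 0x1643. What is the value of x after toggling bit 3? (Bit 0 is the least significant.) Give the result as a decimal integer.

x = 001011001000011
bit 3 is currently 0; toggle it via x ^ (1 << 3) = x ^ 8
→ 001011001001011 = 5707

5707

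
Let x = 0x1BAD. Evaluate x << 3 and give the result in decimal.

56680

0x1BAD = 0001101110101101
shift left by 3 → 1101110101101000 = 56680
(equivalently, 7085 × 2^3 = 7085 × 8)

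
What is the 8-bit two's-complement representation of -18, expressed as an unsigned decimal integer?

238

18 in 8 bits: 00010010
Invert: 11101101
Add 1:  11101110 = 238
(Check: 2^8 - 18 = 256 - 18 = 238.)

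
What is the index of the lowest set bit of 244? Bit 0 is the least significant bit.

244 = 11110100
Trailing zeros: 2, so the lowest set bit is bit 2 (value 4).

2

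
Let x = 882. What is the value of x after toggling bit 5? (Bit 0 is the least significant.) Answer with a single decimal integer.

x = 01101110010
bit 5 is currently 1; toggle it via x ^ (1 << 5) = x ^ 32
→ 01101010010 = 850

850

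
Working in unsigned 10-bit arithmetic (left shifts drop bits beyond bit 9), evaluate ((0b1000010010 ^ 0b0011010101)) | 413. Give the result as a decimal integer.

991

0b1000010010 = 1000010010
0b0011010101 = 0011010101
→ ^ → 1011000111 = 711
413 = 0110011101
→ | → 1111011111 = 991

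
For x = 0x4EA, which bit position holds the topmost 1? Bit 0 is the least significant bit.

0x4EA = 10011101010
The topmost 1 is at position 10 (since 2^10 = 1024 ≤ 1258 < 2048).

10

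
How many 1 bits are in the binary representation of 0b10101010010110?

7

n = 10101010010110
Count the 1s: 1 + 1 + 1 + 1 + 1 + 1 + 1 = 7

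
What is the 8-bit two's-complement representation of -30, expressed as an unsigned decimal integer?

226

30 in 8 bits: 00011110
Invert: 11100001
Add 1:  11100010 = 226
(Check: 2^8 - 30 = 256 - 30 = 226.)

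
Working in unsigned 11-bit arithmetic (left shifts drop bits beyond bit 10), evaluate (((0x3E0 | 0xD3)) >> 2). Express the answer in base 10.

0x3E0 = 01111100000
0xD3 = 00011010011
→ | → 01111110011 = 1011
→ >> 2 → 00011111100 = 252

252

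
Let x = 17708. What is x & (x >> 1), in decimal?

x = 100010100101100 = 17708
x>>1 = 010001010010110
AND  = 000000000000100 = 4
(x & (x >> 1) has a 1 wherever x has two consecutive 1 bits.)

4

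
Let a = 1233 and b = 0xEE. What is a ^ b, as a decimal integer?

1087

1233 = 10011010001
0xEE = 00011101110
XOR → 10000111111 = 1087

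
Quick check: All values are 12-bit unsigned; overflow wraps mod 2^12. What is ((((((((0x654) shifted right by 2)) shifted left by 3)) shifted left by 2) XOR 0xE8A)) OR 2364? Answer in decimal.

0x654 = 011001010100
→ shifted right by 2 → 000110010101 = 405
→ shifted left by 3 (mod 2^12) → 110010101000 = 3240
→ shifted left by 2 (mod 2^12) → 001010100000 = 672
0xE8A = 111010001010
→ XOR → 110000101010 = 3114
2364 = 100100111100
→ OR → 110100111110 = 3390

3390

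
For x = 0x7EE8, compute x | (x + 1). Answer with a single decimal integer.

32489

x = 111111011101000 = 32488
x + 1 = 111111011101001
OR    = 111111011101001 = 32489
(x | (x + 1) sets the lowest cleared bit.)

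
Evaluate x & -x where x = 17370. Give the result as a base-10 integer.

x = 100001111011010 = 17370
-x (two's complement) = …011110000100110
AND   = 000000000000010 = 2
(x & -x isolates the lowest set bit of x.)

2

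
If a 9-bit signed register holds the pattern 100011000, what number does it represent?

pattern = 100011000 (MSB is 1 ⇒ negative)
Invert: 011100111, add 1 → 011101000 = 232, so the value is -232.
(Equivalently: 280 - 2^9 = 280 - 512 = -232.)

-232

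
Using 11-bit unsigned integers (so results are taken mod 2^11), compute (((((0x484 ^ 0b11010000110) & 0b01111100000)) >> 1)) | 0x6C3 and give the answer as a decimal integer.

1987

0x484 = 10010000100
0b11010000110 = 11010000110
→ ^ → 01000000010 = 514
0b01111100000 = 01111100000
→ & → 01000000000 = 512
→ >> 1 → 00100000000 = 256
0x6C3 = 11011000011
→ | → 11111000011 = 1987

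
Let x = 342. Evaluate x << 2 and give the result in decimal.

1368

342 = 00101010110
shift left by 2 → 10101011000 = 1368
(equivalently, 342 × 2^2 = 342 × 4)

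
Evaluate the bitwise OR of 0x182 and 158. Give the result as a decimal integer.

414

0x182 = 110000010
158 = 010011110
 OR → 110011110 = 414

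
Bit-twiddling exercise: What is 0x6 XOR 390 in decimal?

0x6 = 000000110
390 = 110000110
XOR → 110000000 = 384

384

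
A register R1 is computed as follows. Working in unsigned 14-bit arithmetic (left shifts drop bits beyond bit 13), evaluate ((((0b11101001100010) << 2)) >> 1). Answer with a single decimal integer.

5316

0b11101001100010 = 11101001100010
→ << 2 (mod 2^14) → 10100110001000 = 10632
→ >> 1 → 01010011000100 = 5316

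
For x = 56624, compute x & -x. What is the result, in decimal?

16

x = 1101110100110000 = 56624
-x (two's complement) = …0010001011010000
AND   = 0000000000010000 = 16
(x & -x isolates the lowest set bit of x.)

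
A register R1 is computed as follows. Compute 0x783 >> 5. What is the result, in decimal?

60

0x783 = 11110000011
shift right by 5 → 00000111100 = 60
(equivalently, floor(1923 / 32))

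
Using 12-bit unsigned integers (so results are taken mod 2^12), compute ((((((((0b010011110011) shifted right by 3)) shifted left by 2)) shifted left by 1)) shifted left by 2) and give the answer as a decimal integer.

0b010011110011 = 010011110011
→ shifted right by 3 → 000010011110 = 158
→ shifted left by 2 (mod 2^12) → 001001111000 = 632
→ shifted left by 1 (mod 2^12) → 010011110000 = 1264
→ shifted left by 2 (mod 2^12) → 001111000000 = 960

960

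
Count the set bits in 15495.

15495 = 11110010000111
Count the 1s: 1 + 1 + 1 + 1 + 1 + 1 + 1 + 1 = 8

8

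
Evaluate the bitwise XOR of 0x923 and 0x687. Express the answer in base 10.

0x923 = 100100100011
0x687 = 011010000111
XOR → 111110100100 = 4004

4004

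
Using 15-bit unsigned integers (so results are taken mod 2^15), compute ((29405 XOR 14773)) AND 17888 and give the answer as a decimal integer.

16736

29405 = 111001011011101
14773 = 011100110110101
→ XOR → 100101101101000 = 19304
17888 = 100010111100000
→ AND → 100000101100000 = 16736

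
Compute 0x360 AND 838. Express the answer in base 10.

832

0x360 = 1101100000
838 = 1101000110
AND → 1101000000 = 832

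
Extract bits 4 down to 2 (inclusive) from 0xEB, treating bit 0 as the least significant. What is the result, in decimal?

v = 11101011
Shift right by 2: 111010
Mask low 3 bits: 010 = 2

2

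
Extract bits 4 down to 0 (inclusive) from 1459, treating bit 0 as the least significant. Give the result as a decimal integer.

v = 10110110011
Shift right by 0: 10110110011
Mask low 5 bits: 10011 = 19

19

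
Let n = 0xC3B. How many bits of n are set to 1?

0xC3B = 110000111011
Count the 1s: 1 + 1 + 1 + 1 + 1 + 1 + 1 = 7

7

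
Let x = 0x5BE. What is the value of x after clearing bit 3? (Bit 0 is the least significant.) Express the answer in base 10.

x = 10110111110
bit 3 is currently 1; clear it via x & ~(1 << 3) = x & ~8
→ 10110110110 = 1462

1462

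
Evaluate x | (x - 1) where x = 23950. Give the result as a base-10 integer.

x = 101110110001110 = 23950
x - 1 = 101110110001101
OR    = 101110110001111 = 23951
(x | (x - 1) sets all bits below the lowest set bit.)

23951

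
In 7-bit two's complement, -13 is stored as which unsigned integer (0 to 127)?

115

13 in 7 bits: 0001101
Invert: 1110010
Add 1:  1110011 = 115
(Check: 2^7 - 13 = 128 - 13 = 115.)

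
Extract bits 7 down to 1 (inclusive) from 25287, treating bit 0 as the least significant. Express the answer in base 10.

v = 110001011000111
Shift right by 1: 11000101100011
Mask low 7 bits: 1100011 = 99

99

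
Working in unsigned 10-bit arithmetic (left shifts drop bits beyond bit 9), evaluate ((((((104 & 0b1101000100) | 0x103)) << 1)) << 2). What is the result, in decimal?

536

104 = 0001101000
0b1101000100 = 1101000100
→ & → 0001000000 = 64
0x103 = 0100000011
→ | → 0101000011 = 323
→ << 1 (mod 2^10) → 1010000110 = 646
→ << 2 (mod 2^10) → 1000011000 = 536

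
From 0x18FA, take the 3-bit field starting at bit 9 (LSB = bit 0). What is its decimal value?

4

v = 1100011111010
Shift right by 9: 1100
Mask low 3 bits: 100 = 4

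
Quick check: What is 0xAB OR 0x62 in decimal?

0xAB = 10101011
0x62 = 01100010
 OR → 11101011 = 235

235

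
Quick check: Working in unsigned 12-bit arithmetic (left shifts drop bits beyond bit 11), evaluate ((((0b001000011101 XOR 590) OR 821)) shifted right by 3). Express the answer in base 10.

0b001000011101 = 001000011101
590 = 001001001110
→ XOR → 000001010011 = 83
821 = 001100110101
→ OR → 001101110111 = 887
→ shifted right by 3 → 000001101110 = 110

110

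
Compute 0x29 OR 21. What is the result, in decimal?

0x29 = 101001
21 = 010101
 OR → 111101 = 61

61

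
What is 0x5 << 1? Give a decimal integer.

10

0x5 = 0101
shift left by 1 → 1010 = 10
(equivalently, 5 × 2^1 = 5 × 2)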